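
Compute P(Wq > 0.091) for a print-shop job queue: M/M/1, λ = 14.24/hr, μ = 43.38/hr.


ρ = 14.24/43.38 = 0.3283
P(Wq > t) = ρ·e^{−(μ−λ)t} = 0.3283·e^{−2.6517}
= 0.3283·0.070528 = 0.023152

Final: 0.023152


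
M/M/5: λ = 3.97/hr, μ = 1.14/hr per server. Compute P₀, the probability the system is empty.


a = λ/μ = 3.97/1.14 = 3.4825; ρ = a/c = 0.6965
Σ_{k=0}^{4} a^k/k! (terms k=0..4) = 1.00000 + 3.48246 + 6.06375 + 7.03891 + 6.12818 = 23.71330
Tail: a^5/(5!(1−ρ)) = 512.18668/(120·0.3035) = 14.06293
P₀ = 1/(23.71330 + 14.06293) = 1/37.77623 = 0.026472

Final: 0.026472


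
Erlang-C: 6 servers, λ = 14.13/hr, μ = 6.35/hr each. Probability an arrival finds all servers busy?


a = λ/μ = 2.2252; ρ = a/6 = 0.3709
P₀ = 0.107741 (from M/M/c formula)
C(c,a) = [a^c/(c!(1−ρ))]·P₀ = [121.39774/(720·0.6291)]·0.107741
= 0.26800·0.107741 = 0.028875

Final: 0.028875


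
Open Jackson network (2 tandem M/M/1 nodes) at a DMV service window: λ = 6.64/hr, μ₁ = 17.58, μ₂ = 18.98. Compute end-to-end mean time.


Each node sees arrival rate λ = 6.64/hr (tandem ⇒ throughput preserved).
W₁ = 1/(μ₁−λ) = 1/(17.58−6.64) = 0.09141 hr
W₂ = 1/(μ₂−λ) = 1/(18.98−6.64) = 0.08104 hr
W_total = W₁ + W₂ = 0.09141 + 0.08104 = 0.17244 hr

Final: 0.17244 hr


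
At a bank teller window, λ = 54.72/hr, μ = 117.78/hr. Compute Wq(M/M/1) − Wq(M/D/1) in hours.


ρ = 54.72/117.78 = 0.4646
Wq(M/M/1) = ρ/(μ−λ) = 0.4646/63.06 = 0.007368 hr
Wq(M/D/1) = ρ/(2(μ−λ)) = 0.003684 hr
Savings = 0.007368 − 0.003684 = 0.003684 hr

Final: 0.003684 hr


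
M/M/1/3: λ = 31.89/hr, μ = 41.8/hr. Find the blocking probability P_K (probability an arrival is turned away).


ρ = λ/μ = 31.89/41.8 = 0.7629
P_K = (1−ρ)ρ^K/(1−ρ^(K+1)) = (0.2371·0.444053)/(1 − 0.338776)
= 0.105277/0.661224 = 0.159215

Final: 0.159215


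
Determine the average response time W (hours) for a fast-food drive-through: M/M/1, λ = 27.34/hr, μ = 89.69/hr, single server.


W = 1/(μ−λ) = 1/(89.69 − 27.34) = 1/62.35 = 0.01604 hr

Final: 0.01604 hr


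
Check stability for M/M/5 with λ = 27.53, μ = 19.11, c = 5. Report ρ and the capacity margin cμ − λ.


Total capacity cμ = 5·19.11 = 95.55/hr
ρ = λ/(cμ) = 27.53/95.55 = 0.2881
Stable ⇔ ρ < 1: YES
Spare capacity = cμ − λ = 95.55 − 27.53 = 68.02/hr

Final: ρ = 0.2881; stable; margin = 68.02/hr


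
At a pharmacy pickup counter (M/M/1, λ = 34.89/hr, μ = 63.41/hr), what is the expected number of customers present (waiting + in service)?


ρ = λ/μ = 34.89/63.41 = 0.5502
L = ρ/(1−ρ) = 0.5502/(1 − 0.5502) = 0.5502/0.4498 = 1.2234

Final: 1.2234


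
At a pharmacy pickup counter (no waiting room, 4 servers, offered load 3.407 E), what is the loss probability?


B(c,a) = (a^c/c!) / Σ_{k=0}^{c} a^k/k!
a^4/4! = 5.614063
Σ terms (k=0..4): 1.00000 + 3.40700 + 5.80382 + 6.59121 + 5.61406 = 22.416098
B = 5.614063/22.416098 = 0.250448

Final: 0.250448


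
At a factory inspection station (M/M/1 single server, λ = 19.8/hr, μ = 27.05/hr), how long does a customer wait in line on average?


ρ = 19.8/27.05 = 0.7320
Wq = ρ/(μ−λ) = 0.7320/(27.05 − 19.8) = 0.7320/7.25 = 0.1010 hr

Final: 0.1010 hr


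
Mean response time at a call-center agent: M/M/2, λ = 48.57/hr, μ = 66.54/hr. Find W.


a = 0.7299; ρ = 0.3650; P₀ = 0.465235
Lq = P₀·a^c·ρ/(c!(1−ρ)²) = 0.11217
Wq = Lq/λ = 0.11217/48.57 = 0.002309 hr
W = Wq + 1/μ = 0.002309 + 0.01503 = 0.01734 hr

Final: 0.01734 hr


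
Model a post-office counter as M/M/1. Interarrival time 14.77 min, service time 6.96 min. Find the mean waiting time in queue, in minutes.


λ = 60/14.77 = 4.0623 /hr
μ = 60/6.96 = 8.6207 /hr
ρ = λ/μ = 4.0623/8.6207 = 0.4712
Wq = ρ/(μ−λ) = 0.4712/(8.6207−4.0623) = 0.10338 hr
In minutes: 0.10338·60 = 6.203 min

Final: 6.203 min


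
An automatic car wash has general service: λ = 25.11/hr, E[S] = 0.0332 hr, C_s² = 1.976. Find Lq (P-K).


ρ = λ·E[S] = 25.11·0.0332 = 0.8337
Lq = ρ²(1+C_s²)/(2(1−ρ)) = 0.6950·(1+1.976)/(2·0.1663)
= 0.6950·2.9760/0.3327 = 6.21663

Final: 6.21663


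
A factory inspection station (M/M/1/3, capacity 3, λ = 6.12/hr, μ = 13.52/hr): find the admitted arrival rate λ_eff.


ρ = 0.4527; P_K = (1−ρ)ρ^3/(1−ρ^4) = 0.052992
λ_eff = λ(1 − P_K) = 6.12·(1 − 0.052992) = 6.12·0.947008 = 5.7957 /hr

Final: 5.7957 /hr


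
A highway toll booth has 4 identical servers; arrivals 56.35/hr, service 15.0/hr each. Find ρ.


ρ = λ/(cμ) = 56.35/(4·15.0) = 56.35/60.00 = 0.9392

Final: 0.9392


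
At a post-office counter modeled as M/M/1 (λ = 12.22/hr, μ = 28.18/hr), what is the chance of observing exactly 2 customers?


ρ = 12.22/28.18 = 0.4336
P_n = (1−ρ)·ρ^n = (1 − 0.4336)·0.4336^2 = 0.5664·0.188044 = 0.106501

Final: 0.106501


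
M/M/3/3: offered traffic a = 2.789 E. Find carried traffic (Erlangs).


B(3,2.789) = 0.320146 (Erlang-B)
Carried load = a(1 − B) = 2.789·(1 − 0.320146) = 2.789·0.679854 = 1.8961 E

Final: 1.8961 Erlangs


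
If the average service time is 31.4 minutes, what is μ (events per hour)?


μ = 1/(service time) in consistent units.
1 hour = 60 min, so μ = 60/31.4 = 1.9108 per hour

Final: 1.9108 /hr


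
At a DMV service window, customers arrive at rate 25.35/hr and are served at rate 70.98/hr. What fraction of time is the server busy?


ρ = λ/μ = 25.35/70.98 = 0.3571

Final: 0.3571


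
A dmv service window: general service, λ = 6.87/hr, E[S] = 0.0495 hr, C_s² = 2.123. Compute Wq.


ρ = λ·E[S] = 6.87·0.0495 = 0.3401
E[S²] = E[S]²(1+C_s²) = 0.0495²·(1+2.123) = 0.007652
Wq = λ·E[S²]/(2(1−ρ)) = 6.87·0.007652/(2·0.6599) = 0.03983 hr

Final: 0.03983 hr


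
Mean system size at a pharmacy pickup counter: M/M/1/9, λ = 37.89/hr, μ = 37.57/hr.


ρ = 37.89/37.57 = 1.0085
L = ρ[1 − (K+1)ρ^K + Kρ^(K+1)] / [(1−ρ)(1−ρ^(K+1))]
Numerator: 1.0085·(1 − 10·1.079321 + 9·1.088514) = 0.003445
Denominator: (-0.008517)·(-0.088514) = 0.0007539
L = 0.003445/0.0007539 = 4.5700

Final: 4.5700


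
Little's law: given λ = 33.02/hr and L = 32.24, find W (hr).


W = L/λ = 32.24/33.02 = 0.9764 hr

Final: 0.9764 hr


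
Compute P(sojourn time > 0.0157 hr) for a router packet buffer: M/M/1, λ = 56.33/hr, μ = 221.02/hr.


W ~ Exponential(μ−λ) for M/M/1.
μ − λ = 221.02 − 56.33 = 164.6900
P(W > t) = e^{−(μ−λ)t} = e^{−2.5856} = 0.075348

Final: 0.075348


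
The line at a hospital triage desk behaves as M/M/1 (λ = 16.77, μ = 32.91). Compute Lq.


ρ = 16.77/32.91 = 0.5096
Lq = ρ²/(1−ρ) = 0.2597/0.4904 = 0.5295

Final: 0.5295


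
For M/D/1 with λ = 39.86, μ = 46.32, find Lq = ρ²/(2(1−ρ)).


ρ = 39.86/46.32 = 0.8605
M/D/1: Lq = ρ²/(2(1−ρ)) = 0.7405/(2·0.1395) = 2.65487

Final: 2.65487


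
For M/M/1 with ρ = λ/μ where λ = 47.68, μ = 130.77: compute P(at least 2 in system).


ρ = 47.68/130.77 = 0.3646
P(N ≥ n) = ρ^n = 0.3646^2 = 0.132940

Final: 0.132940


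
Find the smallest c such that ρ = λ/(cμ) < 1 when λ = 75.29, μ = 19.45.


Stability requires cμ > λ ⇔ c > λ/μ.
λ/μ = 75.29/19.45 = 3.8710
Minimum integer c = ⌊3.8710⌋ + 1 = 4
Check: 4·19.45 = 77.80 > 75.29, while 3·19.45 = 58.35 ≤ 75.29

Final: 4 servers


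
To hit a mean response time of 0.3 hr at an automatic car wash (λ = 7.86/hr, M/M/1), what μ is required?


W = 1/(μ−λ) ⇒ μ − λ = 1/W = 1/0.3 = 3.3333
μ = λ + 1/W = 7.86 + 3.3333 = 11.1933 per hr

Final: 11.1933 /hr


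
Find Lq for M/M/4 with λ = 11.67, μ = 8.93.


a = λ/μ = 1.3068; ρ = a/4 = 0.3267
P₀ = 0.269310
Lq = P₀·a^c·ρ / (c!·(1−ρ)²) = 0.269310·2.91660·0.3267/(24·0.45332)
= 0.02359

Final: 0.02359


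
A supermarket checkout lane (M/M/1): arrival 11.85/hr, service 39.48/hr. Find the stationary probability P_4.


ρ = 11.85/39.48 = 0.3002
P_n = (1−ρ)·ρ^n = (1 − 0.3002)·0.3002^4 = 0.6998·0.008116 = 0.005680

Final: 0.005680


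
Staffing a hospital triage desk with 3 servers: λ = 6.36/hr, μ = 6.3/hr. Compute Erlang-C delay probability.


a = λ/μ = 1.0095; ρ = a/3 = 0.3365
P₀ = 0.360031 (from M/M/c formula)
C(c,a) = [a^c/(c!(1−ρ))]·P₀ = [1.02884/(6·0.6635)]·0.360031
= 0.25844·0.360031 = 0.093047

Final: 0.093047


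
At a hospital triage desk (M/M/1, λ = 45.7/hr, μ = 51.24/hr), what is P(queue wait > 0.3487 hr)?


ρ = 45.7/51.24 = 0.8919
P(Wq > t) = ρ·e^{−(μ−λ)t} = 0.8919·e^{−1.9318}
= 0.8919·0.144887 = 0.129222

Final: 0.129222


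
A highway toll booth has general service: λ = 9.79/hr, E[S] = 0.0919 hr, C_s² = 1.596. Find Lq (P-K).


ρ = λ·E[S] = 9.79·0.0919 = 0.8997
Lq = ρ²(1+C_s²)/(2(1−ρ)) = 0.8095·(1+1.596)/(2·0.1003)
= 0.8095·2.5960/0.2006 = 10.47549

Final: 10.47549


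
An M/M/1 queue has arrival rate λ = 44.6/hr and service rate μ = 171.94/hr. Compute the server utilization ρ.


ρ = λ/μ = 44.6/171.94 = 0.2594

Final: 0.2594


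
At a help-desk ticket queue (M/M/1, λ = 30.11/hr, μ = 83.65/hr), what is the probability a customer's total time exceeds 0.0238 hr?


W ~ Exponential(μ−λ) for M/M/1.
μ − λ = 83.65 − 30.11 = 53.5400
P(W > t) = e^{−(μ−λ)t} = e^{−1.2743} = 0.279640

Final: 0.279640


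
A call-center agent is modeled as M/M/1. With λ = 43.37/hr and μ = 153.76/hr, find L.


ρ = λ/μ = 43.37/153.76 = 0.2821
L = ρ/(1−ρ) = 0.2821/(1 − 0.2821) = 0.2821/0.7179 = 0.3929

Final: 0.3929


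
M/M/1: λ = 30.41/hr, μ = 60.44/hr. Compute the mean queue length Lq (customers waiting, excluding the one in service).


ρ = 30.41/60.44 = 0.5031
Lq = ρ²/(1−ρ) = 0.2532/0.4969 = 0.5095

Final: 0.5095


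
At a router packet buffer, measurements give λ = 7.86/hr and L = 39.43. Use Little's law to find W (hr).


W = L/λ = 39.43/7.86 = 5.0165 hr

Final: 5.0165 hr


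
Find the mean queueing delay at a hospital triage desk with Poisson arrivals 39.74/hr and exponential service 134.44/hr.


ρ = 39.74/134.44 = 0.2956
Wq = ρ/(μ−λ) = 0.2956/(134.44 − 39.74) = 0.2956/94.70 = 0.003121 hr

Final: 0.003121 hr


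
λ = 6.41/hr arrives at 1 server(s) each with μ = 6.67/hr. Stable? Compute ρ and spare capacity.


Total capacity cμ = 1·6.67 = 6.67/hr
ρ = λ/(cμ) = 6.41/6.67 = 0.9610
Stable ⇔ ρ < 1: YES
Spare capacity = cμ − λ = 6.67 − 6.41 = 0.26/hr

Final: ρ = 0.9610; stable; margin = 0.26/hr


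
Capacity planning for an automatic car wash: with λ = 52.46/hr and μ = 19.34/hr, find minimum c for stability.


Stability requires cμ > λ ⇔ c > λ/μ.
λ/μ = 52.46/19.34 = 2.7125
Minimum integer c = ⌊2.7125⌋ + 1 = 3
Check: 3·19.34 = 58.02 > 52.46, while 2·19.34 = 38.68 ≤ 52.46

Final: 3 servers


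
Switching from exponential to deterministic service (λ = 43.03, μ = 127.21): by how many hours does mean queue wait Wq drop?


ρ = 43.03/127.21 = 0.3383
Wq(M/M/1) = ρ/(μ−λ) = 0.3383/84.18 = 0.004018 hr
Wq(M/D/1) = ρ/(2(μ−λ)) = 0.002009 hr
Savings = 0.004018 − 0.002009 = 0.002009 hr

Final: 0.002009 hr


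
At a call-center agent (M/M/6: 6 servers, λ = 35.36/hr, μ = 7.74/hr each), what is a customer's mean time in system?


a = 4.5685; ρ = 0.7614; P₀ = 0.008365
Lq = P₀·a^c·ρ/(c!(1−ρ)²) = 1.41274
Wq = Lq/λ = 1.41274/35.36 = 0.03995 hr
W = Wq + 1/μ = 0.03995 + 0.12920 = 0.16915 hr

Final: 0.16915 hr


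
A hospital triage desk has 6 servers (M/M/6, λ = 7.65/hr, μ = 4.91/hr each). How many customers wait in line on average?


a = λ/μ = 1.5580; ρ = a/6 = 0.2597
P₀ = 0.210480
Lq = P₀·a^c·ρ / (c!·(1−ρ)²) = 0.210480·14.30473·0.2597/(720·0.54808)
= 0.001981

Final: 0.001981


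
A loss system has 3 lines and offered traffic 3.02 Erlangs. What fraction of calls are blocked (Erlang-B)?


B(c,a) = (a^c/c!) / Σ_{k=0}^{c} a^k/k!
a^3/3! = 4.590601
Σ terms (k=0..3): 1.00000 + 3.02000 + 4.56020 + 4.59060 = 13.170801
B = 4.590601/13.170801 = 0.348544

Final: 0.348544


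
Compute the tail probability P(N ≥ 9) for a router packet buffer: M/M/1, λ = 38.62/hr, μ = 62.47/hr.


ρ = 38.62/62.47 = 0.6182
P(N ≥ n) = ρ^n = 0.6182^9 = 0.013191

Final: 0.013191


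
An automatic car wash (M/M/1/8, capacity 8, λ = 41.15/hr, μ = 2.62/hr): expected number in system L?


ρ = 41.15/2.62 = 15.7061
L = ρ[1 − (K+1)ρ^K + Kρ^(K+1)] / [(1−ρ)(1−ρ^(K+1))]
Numerator: 15.7061·(1 − 9·3702954586.400235 + 8·58159000469.606750) = 6784180810519.986328
Denominator: (-14.7061)·(-58159000468.606750) = 855292476357.029785
L = 6784180810519.986328/855292476357.029785 = 7.9320

Final: 7.9320


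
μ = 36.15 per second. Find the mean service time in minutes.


Mean service time = 1/μ = 1/36.15 second = 0.02766 second
In minutes: 0.02766 × 0.0166667 = 0.0004610 min

Final: 0.0004610 min


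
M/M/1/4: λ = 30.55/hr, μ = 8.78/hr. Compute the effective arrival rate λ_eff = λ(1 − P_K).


ρ = 3.4795; P_K = (1−ρ)ρ^4/(1−ρ^5) = 0.714002
λ_eff = λ(1 − P_K) = 30.55·(1 − 0.714002) = 30.55·0.285998 = 8.7372 /hr

Final: 8.7372 /hr


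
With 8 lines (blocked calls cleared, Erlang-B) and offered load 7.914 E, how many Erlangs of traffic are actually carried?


B(8,7.914) = 0.230786 (Erlang-B)
Carried load = a(1 − B) = 7.914·(1 − 0.230786) = 7.914·0.769214 = 6.0876 E

Final: 6.0876 Erlangs


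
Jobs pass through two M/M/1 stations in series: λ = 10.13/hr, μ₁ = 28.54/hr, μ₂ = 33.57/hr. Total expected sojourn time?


Each node sees arrival rate λ = 10.13/hr (tandem ⇒ throughput preserved).
W₁ = 1/(μ₁−λ) = 1/(28.54−10.13) = 0.05432 hr
W₂ = 1/(μ₂−λ) = 1/(33.57−10.13) = 0.04266 hr
W_total = W₁ + W₂ = 0.05432 + 0.04266 = 0.09698 hr

Final: 0.09698 hr


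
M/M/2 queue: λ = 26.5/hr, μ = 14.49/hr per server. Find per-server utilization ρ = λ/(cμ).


ρ = λ/(cμ) = 26.5/(2·14.49) = 26.5/28.98 = 0.9144

Final: 0.9144


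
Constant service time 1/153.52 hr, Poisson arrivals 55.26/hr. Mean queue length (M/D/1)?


ρ = 55.26/153.52 = 0.3600
M/D/1: Lq = ρ²/(2(1−ρ)) = 0.1296/(2·0.6400) = 0.10122

Final: 0.10122


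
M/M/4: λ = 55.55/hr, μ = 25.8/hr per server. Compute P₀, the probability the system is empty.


a = λ/μ = 55.55/25.8 = 2.1531; ρ = a/c = 0.5383
Σ_{k=0}^{3} a^k/k! (terms k=0..3) = 1.00000 + 2.15310 + 2.31792 + 1.66357 = 7.13460
Tail: a^4/(4!(1−ρ)) = 21.49104/(24·0.4617) = 1.93938
P₀ = 1/(7.13460 + 1.93938) = 1/9.07398 = 0.110205

Final: 0.110205


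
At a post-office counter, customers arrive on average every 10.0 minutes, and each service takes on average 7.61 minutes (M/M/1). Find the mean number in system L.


λ = 60/10.0 = 6.0000 /hr
μ = 60/7.61 = 7.8844 /hr
ρ = λ/μ = 6.0000/7.8844 = 0.7610
L = ρ/(1−ρ) = 0.7610/0.2390 = 3.1841

Final: 3.1841


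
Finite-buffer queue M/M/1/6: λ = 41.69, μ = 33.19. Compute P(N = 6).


ρ = λ/μ = 41.69/33.19 = 1.2561
P_K = (1−ρ)ρ^K/(1−ρ^(K+1)) = (-0.2561·3.927786)/(1 − 4.933697)
= -1.005911/-3.933697 = 0.255716

Final: 0.255716


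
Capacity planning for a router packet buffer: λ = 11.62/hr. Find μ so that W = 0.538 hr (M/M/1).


W = 1/(μ−λ) ⇒ μ − λ = 1/W = 1/0.538 = 1.8587
μ = λ + 1/W = 11.62 + 1.8587 = 13.4787 per hr

Final: 13.4787 /hr


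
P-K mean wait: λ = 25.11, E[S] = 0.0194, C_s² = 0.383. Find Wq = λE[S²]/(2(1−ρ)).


ρ = λ·E[S] = 25.11·0.0194 = 0.4871
E[S²] = E[S]²(1+C_s²) = 0.0194²·(1+0.383) = 0.0005205
Wq = λ·E[S²]/(2(1−ρ)) = 25.11·0.0005205/(2·0.5129) = 0.01274 hr

Final: 0.01274 hr


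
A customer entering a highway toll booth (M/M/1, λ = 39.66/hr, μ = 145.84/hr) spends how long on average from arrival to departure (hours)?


W = 1/(μ−λ) = 1/(145.84 − 39.66) = 1/106.18 = 0.009418 hr

Final: 0.009418 hr


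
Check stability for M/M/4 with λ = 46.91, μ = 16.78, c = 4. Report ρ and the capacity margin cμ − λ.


Total capacity cμ = 4·16.78 = 67.12/hr
ρ = λ/(cμ) = 46.91/67.12 = 0.6989
Stable ⇔ ρ < 1: YES
Spare capacity = cμ − λ = 67.12 − 46.91 = 20.21/hr

Final: ρ = 0.6989; stable; margin = 20.21/hr


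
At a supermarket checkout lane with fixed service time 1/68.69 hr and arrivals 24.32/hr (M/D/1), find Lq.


ρ = 24.32/68.69 = 0.3541
M/D/1: Lq = ρ²/(2(1−ρ)) = 0.1254/(2·0.6459) = 0.09703

Final: 0.09703


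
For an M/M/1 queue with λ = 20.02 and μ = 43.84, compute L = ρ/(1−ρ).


ρ = λ/μ = 20.02/43.84 = 0.4567
L = ρ/(1−ρ) = 0.4567/(1 − 0.4567) = 0.4567/0.5433 = 0.8405

Final: 0.8405


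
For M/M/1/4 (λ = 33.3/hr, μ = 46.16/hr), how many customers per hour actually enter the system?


ρ = 0.7214; P_K = (1−ρ)ρ^4/(1−ρ^5) = 0.093778
λ_eff = λ(1 − P_K) = 33.3·(1 − 0.093778) = 33.3·0.906222 = 30.1772 /hr

Final: 30.1772 /hr


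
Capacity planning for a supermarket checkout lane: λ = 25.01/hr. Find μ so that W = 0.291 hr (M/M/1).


W = 1/(μ−λ) ⇒ μ − λ = 1/W = 1/0.291 = 3.4364
μ = λ + 1/W = 25.01 + 3.4364 = 28.4464 per hr

Final: 28.4464 /hr


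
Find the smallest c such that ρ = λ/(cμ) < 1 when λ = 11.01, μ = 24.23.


Stability requires cμ > λ ⇔ c > λ/μ.
λ/μ = 11.01/24.23 = 0.4544
Minimum integer c = ⌊0.4544⌋ + 1 = 1
Check: 1·24.23 = 24.23 > 11.01, while 0·24.23 = 0.00 ≤ 11.01

Final: 1 servers


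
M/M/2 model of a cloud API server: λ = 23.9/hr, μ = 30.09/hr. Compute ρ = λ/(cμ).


ρ = λ/(cμ) = 23.9/(2·30.09) = 23.9/60.18 = 0.3971

Final: 0.3971


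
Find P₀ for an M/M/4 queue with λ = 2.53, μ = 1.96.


a = λ/μ = 2.53/1.96 = 1.2908; ρ = a/c = 0.3227
Σ_{k=0}^{3} a^k/k! (terms k=0..3) = 1.00000 + 1.29082 + 0.83310 + 0.35846 = 3.48238
Tail: a^4/(4!(1−ρ)) = 2.77625/(24·0.6773) = 0.17079
P₀ = 1/(3.48238 + 0.17079) = 1/3.65317 = 0.273735

Final: 0.273735


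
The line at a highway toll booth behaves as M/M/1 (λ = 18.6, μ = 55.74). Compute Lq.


ρ = 18.6/55.74 = 0.3337
Lq = ρ²/(1−ρ) = 0.1114/0.6663 = 0.1671

Final: 0.1671


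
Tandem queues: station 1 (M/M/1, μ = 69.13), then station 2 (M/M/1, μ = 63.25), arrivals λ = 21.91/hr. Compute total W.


Each node sees arrival rate λ = 21.91/hr (tandem ⇒ throughput preserved).
W₁ = 1/(μ₁−λ) = 1/(69.13−21.91) = 0.02118 hr
W₂ = 1/(μ₂−λ) = 1/(63.25−21.91) = 0.02419 hr
W_total = W₁ + W₂ = 0.02118 + 0.02419 = 0.04537 hr

Final: 0.04537 hr


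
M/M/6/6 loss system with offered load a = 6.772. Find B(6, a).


B(c,a) = (a^c/c!) / Σ_{k=0}^{c} a^k/k!
a^6/6! = 133.958168
Σ terms (k=0..6): 1.00000 + 6.77200 + 22.92999 + 51.76064 + 87.63076 + 118.68710 + 133.95817 = 422.738646
B = 133.958168/422.738646 = 0.316882

Final: 0.316882


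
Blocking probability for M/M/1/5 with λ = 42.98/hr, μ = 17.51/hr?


ρ = λ/μ = 42.98/17.51 = 2.4546
P_K = (1−ρ)ρ^K/(1−ρ^(K+1)) = (-1.4546·89.104846)/(1 − 218.716522)
= -129.611675/-217.716522 = 0.595323

Final: 0.595323


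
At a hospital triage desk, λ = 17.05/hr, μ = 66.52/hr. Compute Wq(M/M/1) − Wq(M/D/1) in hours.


ρ = 17.05/66.52 = 0.2563
Wq(M/M/1) = ρ/(μ−λ) = 0.2563/49.47 = 0.005181 hr
Wq(M/D/1) = ρ/(2(μ−λ)) = 0.002591 hr
Savings = 0.005181 − 0.002591 = 0.002591 hr

Final: 0.002591 hr


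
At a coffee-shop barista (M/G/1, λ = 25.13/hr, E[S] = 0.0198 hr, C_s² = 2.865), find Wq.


ρ = λ·E[S] = 25.13·0.0198 = 0.4976
E[S²] = E[S]²(1+C_s²) = 0.0198²·(1+2.865) = 0.001515
Wq = λ·E[S²]/(2(1−ρ)) = 25.13·0.001515/(2·0.5024) = 0.03789 hr

Final: 0.03789 hr


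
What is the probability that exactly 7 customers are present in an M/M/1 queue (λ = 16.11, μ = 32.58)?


ρ = 16.11/32.58 = 0.4945
P_n = (1−ρ)·ρ^n = (1 − 0.4945)·0.4945^7 = 0.5055·0.007228 = 0.003654

Final: 0.003654


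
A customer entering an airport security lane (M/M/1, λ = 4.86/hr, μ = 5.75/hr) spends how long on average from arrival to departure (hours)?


W = 1/(μ−λ) = 1/(5.75 − 4.86) = 1/0.8900 = 1.1236 hr

Final: 1.1236 hr


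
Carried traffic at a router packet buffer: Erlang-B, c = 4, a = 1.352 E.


B(4,1.352) = 0.036473 (Erlang-B)
Carried load = a(1 − B) = 1.352·(1 − 0.036473) = 1.352·0.963527 = 1.3027 E

Final: 1.3027 Erlangs


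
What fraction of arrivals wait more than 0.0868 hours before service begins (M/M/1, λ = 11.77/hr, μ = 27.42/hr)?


ρ = 11.77/27.42 = 0.4292
P(Wq > t) = ρ·e^{−(μ−λ)t} = 0.4292·e^{−1.3584}
= 0.4292·0.257067 = 0.110346

Final: 0.110346


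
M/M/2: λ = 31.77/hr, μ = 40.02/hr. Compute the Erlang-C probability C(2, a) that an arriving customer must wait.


a = λ/μ = 0.7939; ρ = a/2 = 0.3969
P₀ = 0.431715 (from M/M/c formula)
C(c,a) = [a^c/(c!(1−ρ))]·P₀ = [0.63020/(2·0.6031)]·0.431715
= 0.52249·0.431715 = 0.225568

Final: 0.225568


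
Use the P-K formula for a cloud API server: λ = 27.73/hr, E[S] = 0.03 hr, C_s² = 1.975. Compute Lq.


ρ = λ·E[S] = 27.73·0.03 = 0.8319
Lq = ρ²(1+C_s²)/(2(1−ρ)) = 0.6921·(1+1.975)/(2·0.1681)
= 0.6921·2.9750/0.3362 = 6.12395

Final: 6.12395


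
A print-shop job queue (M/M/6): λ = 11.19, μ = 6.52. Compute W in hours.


a = 1.7163; ρ = 0.2860; P₀ = 0.179633
Lq = P₀·a^c·ρ/(c!(1−ρ)²) = 0.003578
Wq = Lq/λ = 0.003578/11.19 = 0.0003197 hr
W = Wq + 1/μ = 0.0003197 + 0.15337 = 0.15369 hr

Final: 0.15369 hr


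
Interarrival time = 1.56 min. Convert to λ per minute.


λ = 1/(interarrival time) in consistent units.
1 minute = 1 min, so λ = 1/1.56 = 0.6410 per minute

Final: 0.6410 /min


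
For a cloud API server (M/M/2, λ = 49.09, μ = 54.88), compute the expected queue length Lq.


a = λ/μ = 0.8945; ρ = a/2 = 0.4472
P₀ = 0.381933
Lq = P₀·a^c·ρ / (c!·(1−ρ)²) = 0.381933·0.80013·0.4472/(2·0.30553)
= 0.22367

Final: 0.22367


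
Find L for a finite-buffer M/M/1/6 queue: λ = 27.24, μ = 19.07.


ρ = 27.24/19.07 = 1.4284
L = ρ[1 − (K+1)ρ^K + Kρ^(K+1)] / [(1−ρ)(1−ρ^(K+1))]
Numerator: 1.4284·(1 − 7·8.494513 + 6·12.133745) = 20.484828
Denominator: (-0.4284)·(-11.133745) = 4.769937
L = 20.484828/4.769937 = 4.2946

Final: 4.2946


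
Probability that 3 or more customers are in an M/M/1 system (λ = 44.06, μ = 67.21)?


ρ = 44.06/67.21 = 0.6556
P(N ≥ n) = ρ^n = 0.6556^3 = 0.281729

Final: 0.281729


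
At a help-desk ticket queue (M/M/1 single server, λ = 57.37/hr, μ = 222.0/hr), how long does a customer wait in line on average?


ρ = 57.37/222.0 = 0.2584
Wq = ρ/(μ−λ) = 0.2584/(222.0 − 57.37) = 0.2584/164.63 = 0.001570 hr

Final: 0.001570 hr


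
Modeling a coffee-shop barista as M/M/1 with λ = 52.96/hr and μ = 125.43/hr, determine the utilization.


ρ = λ/μ = 52.96/125.43 = 0.4222

Final: 0.4222


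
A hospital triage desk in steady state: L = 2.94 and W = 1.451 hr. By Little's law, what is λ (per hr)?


λ = L/W = 2.94/1.451 = 2.0262 /hr

Final: 2.0262 /hr


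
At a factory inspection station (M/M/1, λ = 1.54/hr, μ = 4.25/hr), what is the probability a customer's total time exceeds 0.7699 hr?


W ~ Exponential(μ−λ) for M/M/1.
μ − λ = 4.25 − 1.54 = 2.7100
P(W > t) = e^{−(μ−λ)t} = e^{−2.0864} = 0.124130

Final: 0.124130


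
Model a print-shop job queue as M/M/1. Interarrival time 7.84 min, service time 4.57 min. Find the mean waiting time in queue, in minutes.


λ = 60/7.84 = 7.6531 /hr
μ = 60/4.57 = 13.1291 /hr
ρ = λ/μ = 7.6531/13.1291 = 0.5829
Wq = ρ/(μ−λ) = 0.5829/(13.1291−7.6531) = 0.10645 hr
In minutes: 0.10645·60 = 6.387 min

Final: 6.387 min


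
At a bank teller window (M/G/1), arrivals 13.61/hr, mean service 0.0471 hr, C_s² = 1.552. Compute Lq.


ρ = λ·E[S] = 13.61·0.0471 = 0.6410
Lq = ρ²(1+C_s²)/(2(1−ρ)) = 0.4109·(1+1.552)/(2·0.3590)
= 0.4109·2.5520/0.7179 = 1.46067

Final: 1.46067


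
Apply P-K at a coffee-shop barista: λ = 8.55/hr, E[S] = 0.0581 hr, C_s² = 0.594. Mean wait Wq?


ρ = λ·E[S] = 8.55·0.0581 = 0.4968
E[S²] = E[S]²(1+C_s²) = 0.0581²·(1+0.594) = 0.005381
Wq = λ·E[S²]/(2(1−ρ)) = 8.55·0.005381/(2·0.5032) = 0.04571 hr

Final: 0.04571 hr


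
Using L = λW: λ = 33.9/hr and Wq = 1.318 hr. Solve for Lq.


Lq = λWq = 33.9·1.318 = 44.6802

Final: 44.6802


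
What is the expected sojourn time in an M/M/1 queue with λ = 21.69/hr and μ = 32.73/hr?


W = 1/(μ−λ) = 1/(32.73 − 21.69) = 1/11.04 = 0.09058 hr

Final: 0.09058 hr


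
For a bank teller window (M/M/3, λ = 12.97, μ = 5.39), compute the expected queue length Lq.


a = λ/μ = 2.4063; ρ = a/3 = 0.8021
P₀ = 0.055445
Lq = P₀·a^c·ρ / (c!·(1−ρ)²) = 0.055445·13.93329·0.8021/(6·0.03916)
= 2.63703

Final: 2.63703


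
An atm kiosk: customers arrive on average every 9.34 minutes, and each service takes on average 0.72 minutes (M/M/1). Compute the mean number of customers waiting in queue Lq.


λ = 60/9.34 = 6.4240 /hr
μ = 60/0.72 = 83.3333 /hr
ρ = λ/μ = 6.4240/83.3333 = 0.07709
Lq = ρ²/(1−ρ) = 0.005943/0.9229 = 0.006439

Final: 0.006439


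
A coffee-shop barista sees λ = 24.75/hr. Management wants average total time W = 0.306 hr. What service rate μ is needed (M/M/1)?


W = 1/(μ−λ) ⇒ μ − λ = 1/W = 1/0.306 = 3.2680
μ = λ + 1/W = 24.75 + 3.2680 = 28.0180 per hr

Final: 28.0180 /hr


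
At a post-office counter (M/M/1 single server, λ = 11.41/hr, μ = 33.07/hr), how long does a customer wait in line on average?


ρ = 11.41/33.07 = 0.3450
Wq = ρ/(μ−λ) = 0.3450/(33.07 − 11.41) = 0.3450/21.66 = 0.01593 hr

Final: 0.01593 hr


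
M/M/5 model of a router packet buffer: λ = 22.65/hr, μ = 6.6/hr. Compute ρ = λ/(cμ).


ρ = λ/(cμ) = 22.65/(5·6.6) = 22.65/33.00 = 0.6864

Final: 0.6864


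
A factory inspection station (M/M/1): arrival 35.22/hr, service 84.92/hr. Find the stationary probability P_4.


ρ = 35.22/84.92 = 0.4147
P_n = (1−ρ)·ρ^n = (1 − 0.4147)·0.4147^4 = 0.5853·0.029588 = 0.017317

Final: 0.017317


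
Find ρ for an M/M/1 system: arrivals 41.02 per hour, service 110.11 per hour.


ρ = λ/μ = 41.02/110.11 = 0.3725

Final: 0.3725


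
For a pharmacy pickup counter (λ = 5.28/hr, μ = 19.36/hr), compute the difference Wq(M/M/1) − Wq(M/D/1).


ρ = 5.28/19.36 = 0.2727
Wq(M/M/1) = ρ/(μ−λ) = 0.2727/14.08 = 0.01937 hr
Wq(M/D/1) = ρ/(2(μ−λ)) = 0.009685 hr
Savings = 0.01937 − 0.009685 = 0.009685 hr

Final: 0.009685 hr


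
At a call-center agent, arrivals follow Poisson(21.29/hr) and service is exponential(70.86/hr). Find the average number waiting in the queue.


ρ = 21.29/70.86 = 0.3005
Lq = ρ²/(1−ρ) = 0.09027/0.6995 = 0.1290

Final: 0.1290


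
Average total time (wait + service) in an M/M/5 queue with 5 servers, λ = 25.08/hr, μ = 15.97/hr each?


a = 1.5704; ρ = 0.3141; P₀ = 0.207528
Lq = P₀·a^c·ρ/(c!(1−ρ)²) = 0.01103
Wq = Lq/λ = 0.01103/25.08 = 0.0004397 hr
W = Wq + 1/μ = 0.0004397 + 0.06262 = 0.06306 hr

Final: 0.06306 hr


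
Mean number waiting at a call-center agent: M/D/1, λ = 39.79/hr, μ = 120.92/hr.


ρ = 39.79/120.92 = 0.3291
M/D/1: Lq = ρ²/(2(1−ρ)) = 0.1083/(2·0.6709) = 0.08069

Final: 0.08069


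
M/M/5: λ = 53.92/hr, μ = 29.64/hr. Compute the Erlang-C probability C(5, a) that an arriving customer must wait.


a = λ/μ = 1.8192; ρ = a/5 = 0.3638
P₀ = 0.161433 (from M/M/c formula)
C(c,a) = [a^c/(c!(1−ρ))]·P₀ = [19.92317/(120·0.6362)]·0.161433
= 0.26098·0.161433 = 0.042131

Final: 0.042131


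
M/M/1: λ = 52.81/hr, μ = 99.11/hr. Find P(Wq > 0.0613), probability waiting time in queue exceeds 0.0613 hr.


ρ = 52.81/99.11 = 0.5328
P(Wq > t) = ρ·e^{−(μ−λ)t} = 0.5328·e^{−2.8382}
= 0.5328·0.058532 = 0.031188

Final: 0.031188


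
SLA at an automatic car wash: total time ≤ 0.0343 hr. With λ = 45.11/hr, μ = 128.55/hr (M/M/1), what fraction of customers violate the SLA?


W ~ Exponential(μ−λ) for M/M/1.
μ − λ = 128.55 − 45.11 = 83.4400
P(W > t) = e^{−(μ−λ)t} = e^{−2.8620} = 0.057155

Final: 0.057155


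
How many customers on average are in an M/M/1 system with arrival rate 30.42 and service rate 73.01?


ρ = λ/μ = 30.42/73.01 = 0.4167
L = ρ/(1−ρ) = 0.4167/(1 − 0.4167) = 0.4167/0.5833 = 0.7143

Final: 0.7143


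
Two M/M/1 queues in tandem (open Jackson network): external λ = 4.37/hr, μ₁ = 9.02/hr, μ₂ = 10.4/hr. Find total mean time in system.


Each node sees arrival rate λ = 4.37/hr (tandem ⇒ throughput preserved).
W₁ = 1/(μ₁−λ) = 1/(9.02−4.37) = 0.21505 hr
W₂ = 1/(μ₂−λ) = 1/(10.4−4.37) = 0.16584 hr
W_total = W₁ + W₂ = 0.21505 + 0.16584 = 0.38089 hr

Final: 0.38089 hr


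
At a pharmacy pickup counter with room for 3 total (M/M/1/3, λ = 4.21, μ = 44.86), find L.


ρ = 4.21/44.86 = 0.09385
L = ρ[1 − (K+1)ρ^K + Kρ^(K+1)] / [(1−ρ)(1−ρ^(K+1))]
Numerator: 0.09385·(1 − 4·0.0008265 + 3·0.00007757) = 0.093559
Denominator: (0.9062)·(0.999922) = 0.906082
L = 0.093559/0.906082 = 0.1033

Final: 0.1033


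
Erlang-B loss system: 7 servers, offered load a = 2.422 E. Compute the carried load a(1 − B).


B(7,2.422) = 0.008639 (Erlang-B)
Carried load = a(1 − B) = 2.422·(1 − 0.008639) = 2.422·0.991361 = 2.4011 E

Final: 2.4011 Erlangs


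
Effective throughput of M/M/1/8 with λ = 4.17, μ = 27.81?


ρ = 0.1499; P_K = (1−ρ)ρ^8/(1−ρ^9) = 0.0000002172
λ_eff = λ(1 − P_K) = 4.17·(1 − 0.0000002172) = 4.17·1.000000 = 4.1700 /hr

Final: 4.1700 /hr


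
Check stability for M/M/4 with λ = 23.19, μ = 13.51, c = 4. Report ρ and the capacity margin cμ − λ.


Total capacity cμ = 4·13.51 = 54.04/hr
ρ = λ/(cμ) = 23.19/54.04 = 0.4291
Stable ⇔ ρ < 1: YES
Spare capacity = cμ − λ = 54.04 − 23.19 = 30.85/hr

Final: ρ = 0.4291; stable; margin = 30.85/hr


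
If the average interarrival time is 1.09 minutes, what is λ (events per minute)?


λ = 1/(interarrival time) in consistent units.
1 minute = 1 min, so λ = 1/1.09 = 0.9174 per minute

Final: 0.9174 /min


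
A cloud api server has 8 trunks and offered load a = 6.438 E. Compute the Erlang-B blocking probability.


B(c,a) = (a^c/c!) / Σ_{k=0}^{c} a^k/k!
a^8/8! = 73.195984
Σ terms (k=0..8): 1.00000 + 6.43800 + 20.72392 + 44.47354 + 71.58016 + 92.16661 + 98.89477 + 90.95494 + 73.19598 = 499.427919
B = 73.195984/499.427919 = 0.146560

Final: 0.146560


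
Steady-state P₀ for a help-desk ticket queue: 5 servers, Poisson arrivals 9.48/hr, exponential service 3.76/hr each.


a = λ/μ = 9.48/3.76 = 2.5213; ρ = a/c = 0.5043
Σ_{k=0}^{4} a^k/k! (terms k=0..4) = 1.00000 + 2.52128 + 3.17842 + 2.67122 + 1.68372 = 11.05464
Tail: a^5/(5!(1−ρ)) = 101.88317/(120·0.4957) = 1.71263
P₀ = 1/(11.05464 + 1.71263) = 1/12.76727 = 0.078325

Final: 0.078325


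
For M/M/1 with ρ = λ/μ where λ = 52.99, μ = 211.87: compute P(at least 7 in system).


ρ = 52.99/211.87 = 0.2501
P(N ≥ n) = ρ^n = 0.2501^7 = 0.00006122

Final: 0.00006122


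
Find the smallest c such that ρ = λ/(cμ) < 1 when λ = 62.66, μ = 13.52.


Stability requires cμ > λ ⇔ c > λ/μ.
λ/μ = 62.66/13.52 = 4.6346
Minimum integer c = ⌊4.6346⌋ + 1 = 5
Check: 5·13.52 = 67.60 > 62.66, while 4·13.52 = 54.08 ≤ 62.66

Final: 5 servers


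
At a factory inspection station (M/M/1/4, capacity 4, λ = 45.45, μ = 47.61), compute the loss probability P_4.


ρ = λ/μ = 45.45/47.61 = 0.9546
P_K = (1−ρ)ρ^K/(1−ρ^(K+1)) = (0.04537·0.830506)/(1 − 0.792827)
= 0.037679/0.207173 = 0.181872

Final: 0.181872


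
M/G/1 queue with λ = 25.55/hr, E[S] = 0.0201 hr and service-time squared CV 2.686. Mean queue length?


ρ = λ·E[S] = 25.55·0.0201 = 0.5136
Lq = ρ²(1+C_s²)/(2(1−ρ)) = 0.2637·(1+2.686)/(2·0.4864)
= 0.2637·3.6860/0.9729 = 0.99923

Final: 0.99923


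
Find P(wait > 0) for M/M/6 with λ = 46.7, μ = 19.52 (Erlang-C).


a = λ/μ = 2.3924; ρ = a/6 = 0.3987
P₀ = 0.091010 (from M/M/c formula)
C(c,a) = [a^c/(c!(1−ρ))]·P₀ = [187.50912/(720·0.6013)]·0.091010
= 0.43314·0.091010 = 0.039420

Final: 0.039420


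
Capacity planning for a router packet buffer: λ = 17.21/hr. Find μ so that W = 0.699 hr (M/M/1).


W = 1/(μ−λ) ⇒ μ − λ = 1/W = 1/0.699 = 1.4306
μ = λ + 1/W = 17.21 + 1.4306 = 18.6406 per hr

Final: 18.6406 /hr


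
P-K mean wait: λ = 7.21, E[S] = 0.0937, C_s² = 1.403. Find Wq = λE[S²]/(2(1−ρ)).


ρ = λ·E[S] = 7.21·0.0937 = 0.6756
E[S²] = E[S]²(1+C_s²) = 0.0937²·(1+1.403) = 0.021098
Wq = λ·E[S²]/(2(1−ρ)) = 7.21·0.021098/(2·0.3244) = 0.23444 hr

Final: 0.23444 hr


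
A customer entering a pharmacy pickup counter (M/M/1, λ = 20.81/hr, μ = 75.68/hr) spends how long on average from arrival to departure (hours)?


W = 1/(μ−λ) = 1/(75.68 − 20.81) = 1/54.87 = 0.01822 hr

Final: 0.01822 hr


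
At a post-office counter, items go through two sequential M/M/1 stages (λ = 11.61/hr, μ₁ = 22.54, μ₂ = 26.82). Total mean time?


Each node sees arrival rate λ = 11.61/hr (tandem ⇒ throughput preserved).
W₁ = 1/(μ₁−λ) = 1/(22.54−11.61) = 0.09149 hr
W₂ = 1/(μ₂−λ) = 1/(26.82−11.61) = 0.06575 hr
W_total = W₁ + W₂ = 0.09149 + 0.06575 = 0.15724 hr

Final: 0.15724 hr


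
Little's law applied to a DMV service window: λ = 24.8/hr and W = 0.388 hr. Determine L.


L = λW = 24.8·0.388 = 9.6224

Final: 9.6224


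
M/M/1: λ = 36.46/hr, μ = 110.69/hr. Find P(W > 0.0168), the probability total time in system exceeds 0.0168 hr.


W ~ Exponential(μ−λ) for M/M/1.
μ − λ = 110.69 − 36.46 = 74.2300
P(W > t) = e^{−(μ−λ)t} = e^{−1.2471} = 0.287347

Final: 0.287347


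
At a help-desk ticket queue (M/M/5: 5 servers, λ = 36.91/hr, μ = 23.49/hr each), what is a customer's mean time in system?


a = 1.5713; ρ = 0.3143; P₀ = 0.207348
Lq = P₀·a^c·ρ/(c!(1−ρ)²) = 0.01106
Wq = Lq/λ = 0.01106/36.91 = 0.0002997 hr
W = Wq + 1/μ = 0.0002997 + 0.04257 = 0.04287 hr

Final: 0.04287 hr


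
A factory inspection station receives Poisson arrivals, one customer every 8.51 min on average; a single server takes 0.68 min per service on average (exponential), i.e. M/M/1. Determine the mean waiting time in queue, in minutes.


λ = 60/8.51 = 7.0505 /hr
μ = 60/0.68 = 88.2353 /hr
ρ = λ/μ = 7.0505/88.2353 = 0.07991
Wq = ρ/(μ−λ) = 0.07991/(88.2353−7.0505) = 0.0009842 hr
In minutes: 0.0009842·60 = 0.05905 min

Final: 0.05905 min


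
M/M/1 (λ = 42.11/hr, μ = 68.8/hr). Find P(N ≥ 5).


ρ = 42.11/68.8 = 0.6121
P(N ≥ n) = ρ^n = 0.6121^5 = 0.085898

Final: 0.085898


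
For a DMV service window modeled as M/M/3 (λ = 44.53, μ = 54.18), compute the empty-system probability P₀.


a = λ/μ = 44.53/54.18 = 0.8219; ρ = a/c = 0.2740
Σ_{k=0}^{2} a^k/k! (terms k=0..2) = 1.00000 + 0.82189 + 0.33775 = 2.15964
Tail: a^3/(3!(1−ρ)) = 0.55519/(6·0.7260) = 0.12745
P₀ = 1/(2.15964 + 0.12745) = 1/2.28709 = 0.437237

Final: 0.437237


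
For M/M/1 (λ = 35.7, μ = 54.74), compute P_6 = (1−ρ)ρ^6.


ρ = 35.7/54.74 = 0.6522
P_n = (1−ρ)·ρ^n = (1 − 0.6522)·0.6522^6 = 0.3478·0.076945 = 0.026763

Final: 0.026763


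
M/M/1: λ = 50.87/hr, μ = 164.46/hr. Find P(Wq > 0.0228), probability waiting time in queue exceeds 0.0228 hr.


ρ = 50.87/164.46 = 0.3093
P(Wq > t) = ρ·e^{−(μ−λ)t} = 0.3093·e^{−2.5899}
= 0.3093·0.075031 = 0.023208

Final: 0.023208


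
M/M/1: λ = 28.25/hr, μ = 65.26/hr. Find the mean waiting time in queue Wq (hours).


ρ = 28.25/65.26 = 0.4329
Wq = ρ/(μ−λ) = 0.4329/(65.26 − 28.25) = 0.4329/37.01 = 0.01170 hr

Final: 0.01170 hr


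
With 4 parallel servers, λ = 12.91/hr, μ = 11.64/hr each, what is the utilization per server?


ρ = λ/(cμ) = 12.91/(4·11.64) = 12.91/46.56 = 0.2773

Final: 0.2773


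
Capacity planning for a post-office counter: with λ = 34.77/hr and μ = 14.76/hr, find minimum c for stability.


Stability requires cμ > λ ⇔ c > λ/μ.
λ/μ = 34.77/14.76 = 2.3557
Minimum integer c = ⌊2.3557⌋ + 1 = 3
Check: 3·14.76 = 44.28 > 34.77, while 2·14.76 = 29.52 ≤ 34.77

Final: 3 servers


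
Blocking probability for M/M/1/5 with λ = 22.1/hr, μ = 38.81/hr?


ρ = λ/μ = 22.1/38.81 = 0.5694
P_K = (1−ρ)ρ^K/(1−ρ^(K+1)) = (0.4306·0.059875)/(1 − 0.034095)
= 0.025780/0.965905 = 0.026690

Final: 0.026690


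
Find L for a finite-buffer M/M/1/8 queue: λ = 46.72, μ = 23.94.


ρ = 46.72/23.94 = 1.9515
L = ρ[1 − (K+1)ρ^K + Kρ^(K+1)] / [(1−ρ)(1−ρ^(K+1))]
Numerator: 1.9515·(1 − 9·210.392137 + 8·410.589834) = 2716.921083
Denominator: (-0.9515)·(-409.589834) = 389.743376
L = 2716.921083/389.743376 = 6.9711

Final: 6.9711


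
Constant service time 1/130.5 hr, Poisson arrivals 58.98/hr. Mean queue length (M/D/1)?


ρ = 58.98/130.5 = 0.4520
M/D/1: Lq = ρ²/(2(1−ρ)) = 0.2043/(2·0.5480) = 0.18636

Final: 0.18636


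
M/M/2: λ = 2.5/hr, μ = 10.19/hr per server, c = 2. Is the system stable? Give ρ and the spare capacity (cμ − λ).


Total capacity cμ = 2·10.19 = 20.38/hr
ρ = λ/(cμ) = 2.5/20.38 = 0.1227
Stable ⇔ ρ < 1: YES
Spare capacity = cμ − λ = 20.38 − 2.5 = 17.88/hr

Final: ρ = 0.1227; stable; margin = 17.88/hr


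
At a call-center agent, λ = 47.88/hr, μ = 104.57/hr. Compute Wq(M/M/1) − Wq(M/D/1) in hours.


ρ = 47.88/104.57 = 0.4579
Wq(M/M/1) = ρ/(μ−λ) = 0.4579/56.69 = 0.008077 hr
Wq(M/D/1) = ρ/(2(μ−λ)) = 0.004038 hr
Savings = 0.008077 − 0.004038 = 0.004038 hr

Final: 0.004038 hr


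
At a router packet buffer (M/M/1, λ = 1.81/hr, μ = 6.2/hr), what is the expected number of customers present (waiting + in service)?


ρ = λ/μ = 1.81/6.2 = 0.2919
L = ρ/(1−ρ) = 0.2919/(1 − 0.2919) = 0.2919/0.7081 = 0.4123

Final: 0.4123


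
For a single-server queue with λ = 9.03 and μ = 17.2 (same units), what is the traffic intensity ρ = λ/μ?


ρ = λ/μ = 9.03/17.2 = 0.5250

Final: 0.5250


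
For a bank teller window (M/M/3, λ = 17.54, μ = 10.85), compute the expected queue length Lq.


a = λ/μ = 1.6166; ρ = a/3 = 0.5389
P₀ = 0.183480
Lq = P₀·a^c·ρ / (c!·(1−ρ)²) = 0.183480·4.22474·0.5389/(6·0.21265)
= 0.32738

Final: 0.32738


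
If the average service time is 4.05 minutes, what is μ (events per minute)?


μ = 1/(service time) in consistent units.
1 minute = 1 min, so μ = 1/4.05 = 0.2469 per minute

Final: 0.2469 /min


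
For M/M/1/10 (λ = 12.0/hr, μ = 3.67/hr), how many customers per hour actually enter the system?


ρ = 3.2698; P_K = (1−ρ)ρ^10/(1−ρ^11) = 0.694168
λ_eff = λ(1 − P_K) = 12.0·(1 − 0.694168) = 12.0·0.305832 = 3.6700 /hr

Final: 3.6700 /hr


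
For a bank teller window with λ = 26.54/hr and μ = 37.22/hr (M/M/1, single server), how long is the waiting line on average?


ρ = 26.54/37.22 = 0.7131
Lq = ρ²/(1−ρ) = 0.5085/0.2869 = 1.7720

Final: 1.7720


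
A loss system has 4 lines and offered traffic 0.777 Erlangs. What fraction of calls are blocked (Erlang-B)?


B(c,a) = (a^c/c!) / Σ_{k=0}^{c} a^k/k!
a^4/4! = 0.015187
Σ terms (k=0..4): 1.00000 + 0.77700 + 0.30186 + 0.07818 + 0.01519 = 2.172234
B = 0.015187/2.172234 = 0.006991

Final: 0.006991


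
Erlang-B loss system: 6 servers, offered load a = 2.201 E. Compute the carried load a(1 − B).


B(6,2.201) = 0.017610 (Erlang-B)
Carried load = a(1 − B) = 2.201·(1 − 0.017610) = 2.201·0.982390 = 2.1622 E

Final: 2.1622 Erlangs


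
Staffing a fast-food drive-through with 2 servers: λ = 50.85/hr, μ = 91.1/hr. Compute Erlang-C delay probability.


a = λ/μ = 0.5582; ρ = a/2 = 0.2791
P₀ = 0.563613 (from M/M/c formula)
C(c,a) = [a^c/(c!(1−ρ))]·P₀ = [0.31156/(2·0.7209)]·0.563613
= 0.21609·0.563613 = 0.121791

Final: 0.121791
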